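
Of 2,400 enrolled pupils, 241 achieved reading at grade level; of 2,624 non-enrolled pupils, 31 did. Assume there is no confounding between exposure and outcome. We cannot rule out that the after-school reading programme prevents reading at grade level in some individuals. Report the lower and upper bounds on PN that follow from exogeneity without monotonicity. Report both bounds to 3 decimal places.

0.882 ≤ PN ≤ 1.000

p₁ = P(outcome | exposed) = 241/2400 = 0.10042
p₀ = P(outcome | unexposed) = 31/2624 = 0.011814
Under exogeneity alone the bounds on PN are max{0,(p₁−p₀)/p₁} ≤ PN ≤ min{1,(1−p₀)/p₁}.
  lower = (p₁ − p₀)/p₁ = 0.088603 / 0.10042 ≈ 0.8823
  upper = min{1, (1 − p₀)/p₁} = 0.98819 / 0.10042 ≈ 9.8409 → capped at 1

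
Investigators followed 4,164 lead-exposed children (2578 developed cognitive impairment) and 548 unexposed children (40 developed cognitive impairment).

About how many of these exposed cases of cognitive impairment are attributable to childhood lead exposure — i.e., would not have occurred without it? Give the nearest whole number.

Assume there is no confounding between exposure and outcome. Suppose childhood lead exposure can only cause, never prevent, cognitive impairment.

about 2274 cases

p₁ = P(outcome | exposed) = 2578/4164 = 0.61912
p₀ = P(outcome | unexposed) = 40/548 = 0.072993
PN = (p₁ − p₀)/p₁ = (0.61912 − 0.072993) / 0.61912 ≈ 0.88210.
Attributable cases ≈ PN × (exposed cases) = 0.88210 × 2578 ≈ 2274.06.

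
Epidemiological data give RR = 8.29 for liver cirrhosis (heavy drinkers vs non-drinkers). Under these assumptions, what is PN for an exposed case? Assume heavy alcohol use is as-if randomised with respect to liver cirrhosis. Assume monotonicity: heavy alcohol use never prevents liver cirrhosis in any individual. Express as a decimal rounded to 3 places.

Under exogeneity and monotonicity, PN = (RR − 1) / RR = 1 − 1/RR.
PN = (8.29 − 1) / 8.29 = 7.29 / 8.29 ≈ 0.8794

PN ≈ 0.879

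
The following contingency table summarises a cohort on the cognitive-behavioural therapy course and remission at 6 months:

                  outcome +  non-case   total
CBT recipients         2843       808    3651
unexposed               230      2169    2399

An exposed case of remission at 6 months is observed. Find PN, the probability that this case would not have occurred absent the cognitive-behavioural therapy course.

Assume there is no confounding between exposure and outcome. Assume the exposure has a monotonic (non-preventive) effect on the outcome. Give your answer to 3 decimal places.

p₁ = P(outcome | exposed) = 2843/3651 = 0.77869
p₀ = P(outcome | unexposed) = 230/2399 = 0.095873
Under exogeneity and monotonicity, PN = (p₁ − p₀) / p₁.
PN = (0.77869 − 0.095873) / 0.77869 = 0.68282 / 0.77869 ≈ 0.8769

PN ≈ 0.877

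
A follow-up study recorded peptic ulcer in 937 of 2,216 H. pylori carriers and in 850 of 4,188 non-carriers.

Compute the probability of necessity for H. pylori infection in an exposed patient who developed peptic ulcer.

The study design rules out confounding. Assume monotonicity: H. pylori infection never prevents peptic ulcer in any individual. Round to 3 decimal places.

PN ≈ 0.520

p₁ = P(outcome | exposed) = 937/2216 = 0.42283
p₀ = P(outcome | unexposed) = 850/4188 = 0.20296
Under exogeneity and monotonicity, PN = (p₁ − p₀) / p₁.
PN = (0.42283 − 0.20296) / 0.42283 = 0.21987 / 0.42283 ≈ 0.5200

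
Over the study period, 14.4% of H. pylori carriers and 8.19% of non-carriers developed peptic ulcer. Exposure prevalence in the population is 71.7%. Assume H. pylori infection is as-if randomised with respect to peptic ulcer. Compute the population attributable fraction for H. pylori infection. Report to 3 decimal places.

p₁ = 0.144, p₀ = 0.0819.
Overall risk P(Y=1) = π·p₁ + (1−π)·p₀ = 0.717×0.144 + 0.283×0.0819 = 0.12643.
Under exogeneity, PAF = [P(Y=1) − p₀] / P(Y=1).
PAF = (0.12643 − 0.0819) / 0.12643 ≈ 0.3522

PAF ≈ 0.352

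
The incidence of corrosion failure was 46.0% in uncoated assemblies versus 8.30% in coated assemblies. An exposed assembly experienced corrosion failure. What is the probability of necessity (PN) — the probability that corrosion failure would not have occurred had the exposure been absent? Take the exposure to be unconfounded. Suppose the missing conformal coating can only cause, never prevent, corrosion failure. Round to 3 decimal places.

PN ≈ 0.820

p₁ = 0.46, p₀ = 0.083.
Under exogeneity and monotonicity, PN = (p₁ − p₀) / p₁.
PN = (0.46 − 0.083) / 0.46 = 0.377 / 0.46 ≈ 0.8196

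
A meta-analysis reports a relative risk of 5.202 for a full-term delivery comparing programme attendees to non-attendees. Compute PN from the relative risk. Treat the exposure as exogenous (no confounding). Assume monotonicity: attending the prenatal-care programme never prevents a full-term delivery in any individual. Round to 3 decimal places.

Under exogeneity and monotonicity, PN = (RR − 1) / RR = 1 − 1/RR.
PN = (5.202 − 1) / 5.202 = 4.202 / 5.202 ≈ 0.8078

PN ≈ 0.808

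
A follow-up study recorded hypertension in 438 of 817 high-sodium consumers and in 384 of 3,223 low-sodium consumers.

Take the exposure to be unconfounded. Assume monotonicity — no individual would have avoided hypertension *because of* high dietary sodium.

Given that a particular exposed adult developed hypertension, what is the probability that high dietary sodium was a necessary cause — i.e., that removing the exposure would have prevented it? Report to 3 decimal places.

p₁ = P(outcome | exposed) = 438/817 = 0.53611
p₀ = P(outcome | unexposed) = 384/3223 = 0.11914
Under exogeneity and monotonicity, PN = (p₁ − p₀) / p₁.
PN = (0.53611 − 0.11914) / 0.53611 = 0.41696 / 0.53611 ≈ 0.7778

PN ≈ 0.778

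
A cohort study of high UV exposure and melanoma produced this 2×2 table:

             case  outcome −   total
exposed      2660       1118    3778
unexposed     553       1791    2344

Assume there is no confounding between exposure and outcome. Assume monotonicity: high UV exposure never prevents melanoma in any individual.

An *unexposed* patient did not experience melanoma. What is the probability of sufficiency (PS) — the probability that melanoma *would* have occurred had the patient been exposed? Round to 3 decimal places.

PS ≈ 0.613

p₁ = P(outcome | exposed) = 2660/3778 = 0.70408
p₀ = P(outcome | unexposed) = 553/2344 = 0.23592
Under exogeneity and monotonicity, PS = (p₁ − p₀) / (1 − p₀).
PS = (0.70408 − 0.23592) / (1 − 0.23592) = 0.46815 / 0.76408 ≈ 0.6127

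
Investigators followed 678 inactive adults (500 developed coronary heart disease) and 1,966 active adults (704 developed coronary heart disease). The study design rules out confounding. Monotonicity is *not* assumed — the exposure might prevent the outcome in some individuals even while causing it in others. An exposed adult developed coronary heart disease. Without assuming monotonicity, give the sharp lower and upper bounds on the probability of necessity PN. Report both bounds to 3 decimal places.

0.514 ≤ PN ≤ 0.870

p₁ = P(outcome | exposed) = 500/678 = 0.73746
p₀ = P(outcome | unexposed) = 704/1966 = 0.35809
Under exogeneity alone the bounds on PN are max{0,(p₁−p₀)/p₁} ≤ PN ≤ min{1,(1−p₀)/p₁}.
  lower = (p₁ − p₀)/p₁ = 0.37938 / 0.73746 ≈ 0.5144
  upper = min{1, (1 − p₀)/p₁} = 0.64191 / 0.73746 ≈ 0.8704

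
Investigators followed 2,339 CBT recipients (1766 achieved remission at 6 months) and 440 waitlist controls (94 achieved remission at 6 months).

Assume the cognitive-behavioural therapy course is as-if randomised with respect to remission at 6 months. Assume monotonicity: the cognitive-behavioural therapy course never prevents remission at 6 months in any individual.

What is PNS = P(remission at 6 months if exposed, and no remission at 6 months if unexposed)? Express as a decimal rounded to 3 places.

PNS ≈ 0.541

p₁ = P(outcome | exposed) = 1766/2339 = 0.75502
p₀ = P(outcome | unexposed) = 94/440 = 0.21364
Under exogeneity and monotonicity, PNS = p₁ − p₀.
PNS = 0.75502 − 0.21364 = 0.54139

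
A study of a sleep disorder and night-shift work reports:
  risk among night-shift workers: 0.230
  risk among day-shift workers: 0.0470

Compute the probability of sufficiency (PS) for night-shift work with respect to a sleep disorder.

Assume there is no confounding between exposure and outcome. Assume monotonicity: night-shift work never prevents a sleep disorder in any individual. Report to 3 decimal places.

Let p₁ = 0.23, p₀ = 0.047.
Under exogeneity and monotonicity, PS = (p₁ − p₀) / (1 − p₀).
PS = (0.23 − 0.047) / (1 − 0.047) = 0.183 / 0.953 ≈ 0.1920

PS ≈ 0.192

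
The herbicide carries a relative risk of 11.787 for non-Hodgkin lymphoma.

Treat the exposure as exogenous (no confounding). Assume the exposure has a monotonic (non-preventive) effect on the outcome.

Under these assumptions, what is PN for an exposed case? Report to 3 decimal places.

Under exogeneity and monotonicity, PN = (RR − 1) / RR = 1 − 1/RR.
PN = (11.787 − 1) / 11.787 = 10.79 / 11.787 ≈ 0.9152

PN ≈ 0.915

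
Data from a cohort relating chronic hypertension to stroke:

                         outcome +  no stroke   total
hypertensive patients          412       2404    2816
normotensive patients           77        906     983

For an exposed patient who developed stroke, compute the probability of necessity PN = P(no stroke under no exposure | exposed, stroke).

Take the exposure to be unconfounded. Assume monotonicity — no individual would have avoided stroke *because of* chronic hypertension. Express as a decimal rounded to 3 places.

PN ≈ 0.465

p₁ = P(outcome | exposed) = 412/2816 = 0.14631
p₀ = P(outcome | unexposed) = 77/983 = 0.078332
Under exogeneity and monotonicity, PN = (p₁ − p₀) / p₁.
PN = (0.14631 − 0.078332) / 0.14631 = 0.067975 / 0.14631 ≈ 0.4646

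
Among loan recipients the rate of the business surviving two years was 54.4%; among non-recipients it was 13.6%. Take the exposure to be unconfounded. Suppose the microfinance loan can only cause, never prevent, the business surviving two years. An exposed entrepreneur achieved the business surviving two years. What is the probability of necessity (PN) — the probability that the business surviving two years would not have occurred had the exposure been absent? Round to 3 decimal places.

PN ≈ 0.750

p₁ = 0.544, p₀ = 0.136.
Under exogeneity and monotonicity, PN = (p₁ − p₀) / p₁.
PN = (0.544 − 0.136) / 0.544 = 0.408 / 0.544 ≈ 0.7500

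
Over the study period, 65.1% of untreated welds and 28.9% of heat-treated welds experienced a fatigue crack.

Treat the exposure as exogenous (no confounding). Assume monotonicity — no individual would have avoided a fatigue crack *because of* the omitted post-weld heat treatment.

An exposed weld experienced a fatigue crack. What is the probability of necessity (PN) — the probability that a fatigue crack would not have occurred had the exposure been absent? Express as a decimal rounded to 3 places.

PN ≈ 0.556

p₁ = 0.651, p₀ = 0.289.
Under exogeneity and monotonicity, PN = (p₁ − p₀) / p₁.
PN = (0.651 − 0.289) / 0.651 = 0.362 / 0.651 ≈ 0.5561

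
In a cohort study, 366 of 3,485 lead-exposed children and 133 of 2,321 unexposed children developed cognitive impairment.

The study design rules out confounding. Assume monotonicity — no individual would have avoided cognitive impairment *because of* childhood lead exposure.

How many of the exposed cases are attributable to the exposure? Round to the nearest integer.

p₁ = P(outcome | exposed) = 366/3485 = 0.10502
p₀ = P(outcome | unexposed) = 133/2321 = 0.057303
PN = (p₁ − p₀)/p₁ = (0.10502 − 0.057303) / 0.10502 ≈ 0.45437.
Attributable cases ≈ PN × (exposed cases) = 0.45437 × 366 ≈ 166.30.

about 166 cases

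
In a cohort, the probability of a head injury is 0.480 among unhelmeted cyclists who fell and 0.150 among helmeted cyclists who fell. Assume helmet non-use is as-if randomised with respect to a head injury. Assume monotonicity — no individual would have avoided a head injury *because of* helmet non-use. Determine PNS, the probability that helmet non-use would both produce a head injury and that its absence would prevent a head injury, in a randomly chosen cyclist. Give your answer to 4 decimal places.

PNS ≈ 0.3300

Let p₁ = 0.48, p₀ = 0.15.
Under exogeneity and monotonicity, PNS = p₁ − p₀.
PNS = 0.48 − 0.15 = 0.33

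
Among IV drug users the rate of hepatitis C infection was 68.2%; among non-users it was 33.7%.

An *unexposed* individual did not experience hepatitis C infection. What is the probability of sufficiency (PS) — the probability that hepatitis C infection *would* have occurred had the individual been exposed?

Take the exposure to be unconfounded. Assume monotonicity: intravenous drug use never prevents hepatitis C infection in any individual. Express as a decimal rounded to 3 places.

p₁ = 0.682, p₀ = 0.337.
Under exogeneity and monotonicity, PS = (p₁ − p₀) / (1 − p₀).
PS = (0.682 − 0.337) / (1 − 0.337) = 0.345 / 0.663 ≈ 0.5204

PS ≈ 0.520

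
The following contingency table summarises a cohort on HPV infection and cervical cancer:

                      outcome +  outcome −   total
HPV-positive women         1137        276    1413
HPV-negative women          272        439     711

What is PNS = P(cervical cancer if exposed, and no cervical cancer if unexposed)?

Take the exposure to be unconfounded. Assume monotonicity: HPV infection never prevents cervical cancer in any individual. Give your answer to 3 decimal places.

p₁ = P(outcome | exposed) = 1137/1413 = 0.80467
p₀ = P(outcome | unexposed) = 272/711 = 0.38256
Under exogeneity and monotonicity, PNS = p₁ − p₀.
PNS = 0.80467 − 0.38256 = 0.42211

PNS ≈ 0.422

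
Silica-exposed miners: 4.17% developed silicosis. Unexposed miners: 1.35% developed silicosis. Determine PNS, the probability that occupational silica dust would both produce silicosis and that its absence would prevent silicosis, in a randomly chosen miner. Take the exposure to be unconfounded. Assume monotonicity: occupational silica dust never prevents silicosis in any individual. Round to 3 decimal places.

p₁ = 0.0417, p₀ = 0.0135.
Under exogeneity and monotonicity, PNS = p₁ − p₀.
PNS = 0.0417 − 0.0135 = 0.0282

PNS ≈ 0.028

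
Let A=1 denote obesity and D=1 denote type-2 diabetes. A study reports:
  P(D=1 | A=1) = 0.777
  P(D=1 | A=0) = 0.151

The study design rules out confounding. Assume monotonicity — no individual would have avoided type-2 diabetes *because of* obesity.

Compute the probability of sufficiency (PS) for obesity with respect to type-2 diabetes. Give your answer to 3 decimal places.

Let p₁ = 0.777, p₀ = 0.151.
Under exogeneity and monotonicity, PS = (p₁ − p₀) / (1 − p₀).
PS = (0.777 − 0.151) / (1 − 0.151) = 0.626 / 0.849 ≈ 0.7373

PS ≈ 0.737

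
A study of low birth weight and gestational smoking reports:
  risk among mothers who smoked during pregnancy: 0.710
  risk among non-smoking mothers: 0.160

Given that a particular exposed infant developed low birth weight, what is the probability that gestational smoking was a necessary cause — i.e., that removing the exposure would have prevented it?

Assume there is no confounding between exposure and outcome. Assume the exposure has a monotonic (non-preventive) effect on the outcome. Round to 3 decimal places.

PN ≈ 0.775

Let p₁ = 0.71, p₀ = 0.16.
Under exogeneity and monotonicity, PN = (p₁ − p₀) / p₁.
PN = (0.71 − 0.16) / 0.71 = 0.55 / 0.71 ≈ 0.7746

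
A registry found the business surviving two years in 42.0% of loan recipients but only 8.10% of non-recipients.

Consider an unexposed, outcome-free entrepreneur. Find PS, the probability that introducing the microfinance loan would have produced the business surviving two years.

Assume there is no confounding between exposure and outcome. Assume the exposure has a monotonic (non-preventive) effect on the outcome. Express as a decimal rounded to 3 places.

PS ≈ 0.369

p₁ = 0.42, p₀ = 0.081.
Under exogeneity and monotonicity, PS = (p₁ − p₀) / (1 − p₀).
PS = (0.42 − 0.081) / (1 − 0.081) = 0.339 / 0.919 ≈ 0.3689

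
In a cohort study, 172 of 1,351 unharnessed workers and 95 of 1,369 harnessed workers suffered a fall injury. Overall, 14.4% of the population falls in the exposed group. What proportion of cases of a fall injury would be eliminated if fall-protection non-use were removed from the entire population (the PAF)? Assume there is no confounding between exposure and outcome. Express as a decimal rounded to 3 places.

PAF ≈ 0.107

p₁ = P(outcome | exposed) = 172/1351 = 0.12731
p₀ = P(outcome | unexposed) = 95/1369 = 0.069394
Overall risk P(Y=1) = π·p₁ + (1−π)·p₀ = 0.144×0.12731 + 0.856×0.069394 = 0.077734.
Under exogeneity, PAF = [P(Y=1) − p₀] / P(Y=1).
PAF = (0.077734 − 0.069394) / 0.077734 ≈ 0.1073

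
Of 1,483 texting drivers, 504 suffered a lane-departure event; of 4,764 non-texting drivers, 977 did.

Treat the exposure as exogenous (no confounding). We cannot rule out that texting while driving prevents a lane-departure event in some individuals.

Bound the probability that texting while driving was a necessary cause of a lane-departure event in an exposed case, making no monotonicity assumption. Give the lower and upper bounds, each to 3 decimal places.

0.397 ≤ PN ≤ 1.000

p₁ = P(outcome | exposed) = 504/1483 = 0.33985
p₀ = P(outcome | unexposed) = 977/4764 = 0.20508
Under exogeneity alone the bounds on PN are max{0,(p₁−p₀)/p₁} ≤ PN ≤ min{1,(1−p₀)/p₁}.
  lower = (p₁ − p₀)/p₁ = 0.13477 / 0.33985 ≈ 0.3966
  upper = min{1, (1 − p₀)/p₁} = 0.79492 / 0.33985 ≈ 2.3390 → capped at 1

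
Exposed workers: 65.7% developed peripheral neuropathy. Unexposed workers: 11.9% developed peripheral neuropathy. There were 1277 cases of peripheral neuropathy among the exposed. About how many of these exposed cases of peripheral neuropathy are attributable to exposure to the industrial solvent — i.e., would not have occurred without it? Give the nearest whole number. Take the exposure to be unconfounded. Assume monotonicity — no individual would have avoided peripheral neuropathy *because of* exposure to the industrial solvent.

about 1046 cases

p₁ = 0.657, p₀ = 0.119.
PN = (p₁ − p₀)/p₁ = (0.657 − 0.119) / 0.657 ≈ 0.81887.
Attributable cases ≈ PN × (exposed cases) = 0.81887 × 1277 ≈ 1045.70.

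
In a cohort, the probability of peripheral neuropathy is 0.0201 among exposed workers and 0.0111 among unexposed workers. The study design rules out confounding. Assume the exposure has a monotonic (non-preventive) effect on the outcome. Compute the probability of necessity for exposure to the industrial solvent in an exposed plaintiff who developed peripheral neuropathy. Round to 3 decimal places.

PN ≈ 0.448

Let p₁ = 0.0201, p₀ = 0.0111.
Under exogeneity and monotonicity, PN = (p₁ − p₀) / p₁.
PN = (0.0201 − 0.0111) / 0.0201 = 0.009 / 0.0201 ≈ 0.4478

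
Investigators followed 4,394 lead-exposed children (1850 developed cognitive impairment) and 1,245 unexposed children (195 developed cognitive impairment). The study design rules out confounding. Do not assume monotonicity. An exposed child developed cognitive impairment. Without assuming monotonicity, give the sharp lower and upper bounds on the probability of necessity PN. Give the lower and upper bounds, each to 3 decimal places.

p₁ = P(outcome | exposed) = 1850/4394 = 0.42103
p₀ = P(outcome | unexposed) = 195/1245 = 0.15663
Under exogeneity alone the bounds on PN are max{0,(p₁−p₀)/p₁} ≤ PN ≤ min{1,(1−p₀)/p₁}.
  lower = (p₁ − p₀)/p₁ = 0.2644 / 0.42103 ≈ 0.6280
  upper = min{1, (1 − p₀)/p₁} = 0.84337 / 0.42103 ≈ 2.0031 → capped at 1

0.628 ≤ PN ≤ 1.000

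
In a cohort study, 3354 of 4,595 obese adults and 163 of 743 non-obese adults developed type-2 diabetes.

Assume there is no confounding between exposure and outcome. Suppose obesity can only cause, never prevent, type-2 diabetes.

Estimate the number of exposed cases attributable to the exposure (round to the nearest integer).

about 2346 cases

p₁ = P(outcome | exposed) = 3354/4595 = 0.72992
p₀ = P(outcome | unexposed) = 163/743 = 0.21938
PN = (p₁ − p₀)/p₁ = (0.72992 − 0.21938) / 0.72992 ≈ 0.69945.
Attributable cases ≈ PN × (exposed cases) = 0.69945 × 3354 ≈ 2345.94.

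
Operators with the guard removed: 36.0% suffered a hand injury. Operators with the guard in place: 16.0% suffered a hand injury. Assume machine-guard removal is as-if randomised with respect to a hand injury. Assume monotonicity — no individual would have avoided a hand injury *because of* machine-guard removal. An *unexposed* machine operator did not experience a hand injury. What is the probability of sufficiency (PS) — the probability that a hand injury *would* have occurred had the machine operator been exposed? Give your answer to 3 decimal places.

PS ≈ 0.238

p₁ = 0.36, p₀ = 0.16.
Under exogeneity and monotonicity, PS = (p₁ − p₀) / (1 − p₀).
PS = (0.36 − 0.16) / (1 − 0.16) = 0.2 / 0.84 ≈ 0.2381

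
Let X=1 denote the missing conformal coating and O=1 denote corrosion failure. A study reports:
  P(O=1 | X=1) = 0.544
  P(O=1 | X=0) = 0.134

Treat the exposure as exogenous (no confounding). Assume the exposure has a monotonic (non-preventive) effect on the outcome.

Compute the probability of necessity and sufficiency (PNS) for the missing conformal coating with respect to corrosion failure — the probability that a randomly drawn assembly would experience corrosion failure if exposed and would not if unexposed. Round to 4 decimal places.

Let p₁ = 0.544, p₀ = 0.134.
Under exogeneity and monotonicity, PNS = p₁ − p₀.
PNS = 0.544 − 0.134 = 0.41

PNS ≈ 0.4100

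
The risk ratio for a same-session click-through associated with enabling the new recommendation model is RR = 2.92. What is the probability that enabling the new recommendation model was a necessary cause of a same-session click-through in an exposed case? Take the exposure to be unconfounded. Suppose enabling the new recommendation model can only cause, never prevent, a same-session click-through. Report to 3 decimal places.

Under exogeneity and monotonicity, PN = (RR − 1) / RR = 1 − 1/RR.
PN = (2.92 − 1) / 2.92 = 1.92 / 2.92 ≈ 0.6575

PN ≈ 0.658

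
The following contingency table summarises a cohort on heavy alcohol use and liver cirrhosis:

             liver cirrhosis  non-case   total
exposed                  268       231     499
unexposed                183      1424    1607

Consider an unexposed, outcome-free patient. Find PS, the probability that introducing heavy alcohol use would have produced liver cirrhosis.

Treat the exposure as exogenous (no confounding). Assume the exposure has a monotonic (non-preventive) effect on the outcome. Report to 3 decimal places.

PS ≈ 0.478

p₁ = P(outcome | exposed) = 268/499 = 0.53707
p₀ = P(outcome | unexposed) = 183/1607 = 0.11388
Under exogeneity and monotonicity, PS = (p₁ − p₀)/(1 − p₀).
PS = (0.53707 − 0.11388) / 0.88612 ≈ 0.4776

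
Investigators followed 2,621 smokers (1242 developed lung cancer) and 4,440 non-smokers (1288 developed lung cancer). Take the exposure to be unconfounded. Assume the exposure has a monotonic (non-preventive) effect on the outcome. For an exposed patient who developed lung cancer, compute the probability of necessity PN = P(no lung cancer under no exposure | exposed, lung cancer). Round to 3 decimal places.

p₁ = P(outcome | exposed) = 1242/2621 = 0.47386
p₀ = P(outcome | unexposed) = 1288/4440 = 0.29009
Under exogeneity and monotonicity, PN = (p₁ − p₀) / p₁.
PN = (0.47386 − 0.29009) / 0.47386 = 0.18377 / 0.47386 ≈ 0.3878

PN ≈ 0.388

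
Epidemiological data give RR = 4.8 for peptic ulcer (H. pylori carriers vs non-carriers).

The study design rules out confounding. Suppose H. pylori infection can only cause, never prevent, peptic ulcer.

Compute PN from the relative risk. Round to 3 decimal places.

PN ≈ 0.792

Under exogeneity and monotonicity, PN = (RR − 1) / RR = 1 − 1/RR.
PN = (4.8 − 1) / 4.8 = 3.8 / 4.8 ≈ 0.7917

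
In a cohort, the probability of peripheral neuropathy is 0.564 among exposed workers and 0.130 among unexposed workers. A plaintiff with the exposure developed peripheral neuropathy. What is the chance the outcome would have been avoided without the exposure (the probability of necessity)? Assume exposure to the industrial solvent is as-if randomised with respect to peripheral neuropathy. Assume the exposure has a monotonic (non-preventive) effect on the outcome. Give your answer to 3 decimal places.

PN ≈ 0.770

Let p₁ = 0.564, p₀ = 0.13.
Under exogeneity and monotonicity, PN = (p₁ − p₀) / p₁.
PN = (0.564 − 0.13) / 0.564 = 0.434 / 0.564 ≈ 0.7695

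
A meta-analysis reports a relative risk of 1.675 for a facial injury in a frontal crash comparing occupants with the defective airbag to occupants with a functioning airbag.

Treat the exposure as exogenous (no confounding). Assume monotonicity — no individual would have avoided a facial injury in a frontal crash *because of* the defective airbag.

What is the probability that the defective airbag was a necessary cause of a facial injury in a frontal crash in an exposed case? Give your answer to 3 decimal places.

Under exogeneity and monotonicity, PN = (RR − 1) / RR = 1 − 1/RR.
PN = (1.675 − 1) / 1.675 = 0.675 / 1.675 ≈ 0.4030

PN ≈ 0.403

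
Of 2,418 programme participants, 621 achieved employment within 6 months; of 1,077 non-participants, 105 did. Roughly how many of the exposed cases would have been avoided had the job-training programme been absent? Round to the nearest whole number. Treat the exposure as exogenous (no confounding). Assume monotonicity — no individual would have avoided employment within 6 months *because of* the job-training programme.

about 385 cases

p₁ = P(outcome | exposed) = 621/2418 = 0.25682
p₀ = P(outcome | unexposed) = 105/1077 = 0.097493
PN = (p₁ − p₀)/p₁ = (0.25682 − 0.097493) / 0.25682 ≈ 0.62039.
Attributable cases ≈ PN × (exposed cases) = 0.62039 × 621 ≈ 385.26.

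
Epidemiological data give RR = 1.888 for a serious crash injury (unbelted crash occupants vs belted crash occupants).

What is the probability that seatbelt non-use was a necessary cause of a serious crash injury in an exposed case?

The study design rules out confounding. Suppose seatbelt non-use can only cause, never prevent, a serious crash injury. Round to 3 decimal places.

PN ≈ 0.470

Under exogeneity and monotonicity, PN = (RR − 1) / RR = 1 − 1/RR.
PN = (1.888 − 1) / 1.888 = 0.888 / 1.888 ≈ 0.4703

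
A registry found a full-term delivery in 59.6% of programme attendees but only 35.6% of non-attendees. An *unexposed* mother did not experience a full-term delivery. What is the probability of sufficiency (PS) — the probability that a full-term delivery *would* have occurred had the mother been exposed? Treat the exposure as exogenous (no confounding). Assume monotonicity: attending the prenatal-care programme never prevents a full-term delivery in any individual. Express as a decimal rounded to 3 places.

p₁ = 0.596, p₀ = 0.356.
Under exogeneity and monotonicity, PS = (p₁ − p₀) / (1 − p₀).
PS = (0.596 − 0.356) / (1 − 0.356) = 0.24 / 0.644 ≈ 0.3727

PS ≈ 0.373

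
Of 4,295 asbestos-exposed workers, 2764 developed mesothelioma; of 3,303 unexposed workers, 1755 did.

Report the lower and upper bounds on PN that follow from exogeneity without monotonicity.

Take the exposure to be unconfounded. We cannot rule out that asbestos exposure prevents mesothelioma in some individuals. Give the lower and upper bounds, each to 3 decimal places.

0.174 ≤ PN ≤ 0.728

p₁ = P(outcome | exposed) = 2764/4295 = 0.64354
p₀ = P(outcome | unexposed) = 1755/3303 = 0.53134
Under exogeneity alone the bounds on PN are max{0,(p₁−p₀)/p₁} ≤ PN ≤ min{1,(1−p₀)/p₁}.
  lower = (p₁ − p₀)/p₁ = 0.1122 / 0.64354 ≈ 0.1744
  upper = min{1, (1 − p₀)/p₁} = 0.46866 / 0.64354 ≈ 0.7283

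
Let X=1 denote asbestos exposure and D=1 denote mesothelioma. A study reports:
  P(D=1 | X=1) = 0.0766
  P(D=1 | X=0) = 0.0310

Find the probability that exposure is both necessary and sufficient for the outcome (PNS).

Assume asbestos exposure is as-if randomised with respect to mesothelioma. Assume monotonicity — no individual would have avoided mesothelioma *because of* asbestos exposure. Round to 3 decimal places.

PNS ≈ 0.046

Let p₁ = 0.0766, p₀ = 0.031.
Under exogeneity and monotonicity, PNS = p₁ − p₀.
PNS = 0.0766 − 0.031 = 0.0456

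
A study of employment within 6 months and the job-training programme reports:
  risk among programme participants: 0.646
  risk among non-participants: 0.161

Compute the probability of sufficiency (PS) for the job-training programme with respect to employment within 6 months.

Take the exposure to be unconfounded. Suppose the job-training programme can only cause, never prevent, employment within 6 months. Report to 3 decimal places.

Let p₁ = 0.646, p₀ = 0.161.
Under exogeneity and monotonicity, PS = (p₁ − p₀) / (1 − p₀).
PS = (0.646 − 0.161) / (1 − 0.161) = 0.485 / 0.839 ≈ 0.5781

PS ≈ 0.578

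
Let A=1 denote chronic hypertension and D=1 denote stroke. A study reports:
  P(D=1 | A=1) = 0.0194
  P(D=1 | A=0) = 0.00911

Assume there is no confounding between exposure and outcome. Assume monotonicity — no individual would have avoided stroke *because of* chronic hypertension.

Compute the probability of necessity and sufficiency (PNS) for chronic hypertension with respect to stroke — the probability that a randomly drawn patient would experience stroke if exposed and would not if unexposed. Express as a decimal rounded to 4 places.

Let p₁ = 0.0194, p₀ = 0.00911.
Under exogeneity and monotonicity, PNS = p₁ − p₀.
PNS = 0.0194 − 0.00911 = 0.01029

PNS ≈ 0.0103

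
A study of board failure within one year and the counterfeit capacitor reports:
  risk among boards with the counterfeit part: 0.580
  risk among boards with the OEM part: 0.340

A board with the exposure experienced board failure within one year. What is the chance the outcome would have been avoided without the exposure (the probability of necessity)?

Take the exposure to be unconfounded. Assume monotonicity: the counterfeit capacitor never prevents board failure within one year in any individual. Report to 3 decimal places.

PN ≈ 0.414

Let p₁ = 0.58, p₀ = 0.34.
Under exogeneity and monotonicity, PN = (p₁ − p₀) / p₁.
PN = (0.58 − 0.34) / 0.58 = 0.24 / 0.58 ≈ 0.4138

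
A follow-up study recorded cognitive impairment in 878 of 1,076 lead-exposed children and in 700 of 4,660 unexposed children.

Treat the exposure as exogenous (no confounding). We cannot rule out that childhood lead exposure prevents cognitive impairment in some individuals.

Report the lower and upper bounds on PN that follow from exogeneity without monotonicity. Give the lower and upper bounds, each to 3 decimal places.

0.816 ≤ PN ≤ 1.000

p₁ = P(outcome | exposed) = 878/1076 = 0.81599
p₀ = P(outcome | unexposed) = 700/4660 = 0.15021
Under exogeneity alone the bounds on PN are max{0,(p₁−p₀)/p₁} ≤ PN ≤ min{1,(1−p₀)/p₁}.
  lower = (p₁ − p₀)/p₁ = 0.66577 / 0.81599 ≈ 0.8159
  upper = min{1, (1 − p₀)/p₁} = 0.84979 / 0.81599 ≈ 1.0414 → capped at 1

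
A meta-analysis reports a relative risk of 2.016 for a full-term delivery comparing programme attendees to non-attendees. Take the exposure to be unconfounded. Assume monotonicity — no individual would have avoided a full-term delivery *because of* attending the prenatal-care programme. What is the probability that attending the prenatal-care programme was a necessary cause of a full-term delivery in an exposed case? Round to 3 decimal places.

Under exogeneity and monotonicity, PN = (RR − 1) / RR = 1 − 1/RR.
PN = (2.016 − 1) / 2.016 = 1.016 / 2.016 ≈ 0.5040

PN ≈ 0.504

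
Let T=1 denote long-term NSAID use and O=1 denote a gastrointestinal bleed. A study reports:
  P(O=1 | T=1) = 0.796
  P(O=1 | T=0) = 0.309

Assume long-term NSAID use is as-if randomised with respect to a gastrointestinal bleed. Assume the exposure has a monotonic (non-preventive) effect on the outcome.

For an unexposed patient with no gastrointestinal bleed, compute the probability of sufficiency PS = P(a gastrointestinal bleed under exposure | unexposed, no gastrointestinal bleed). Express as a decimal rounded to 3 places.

Let p₁ = 0.796, p₀ = 0.309.
Under exogeneity and monotonicity, PS = (p₁ − p₀) / (1 − p₀).
PS = (0.796 − 0.309) / (1 − 0.309) = 0.487 / 0.691 ≈ 0.7048

PS ≈ 0.705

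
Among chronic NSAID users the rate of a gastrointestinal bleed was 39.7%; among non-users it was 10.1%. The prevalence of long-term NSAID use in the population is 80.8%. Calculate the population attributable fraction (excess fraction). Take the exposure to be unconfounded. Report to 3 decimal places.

p₁ = 0.397, p₀ = 0.101.
Overall risk P(Y=1) = π·p₁ + (1−π)·p₀ = 0.808×0.397 + 0.192×0.101 = 0.34017.
Under exogeneity, PAF = [P(Y=1) − p₀] / P(Y=1).
PAF = (0.34017 − 0.101) / 0.34017 ≈ 0.7031

PAF ≈ 0.703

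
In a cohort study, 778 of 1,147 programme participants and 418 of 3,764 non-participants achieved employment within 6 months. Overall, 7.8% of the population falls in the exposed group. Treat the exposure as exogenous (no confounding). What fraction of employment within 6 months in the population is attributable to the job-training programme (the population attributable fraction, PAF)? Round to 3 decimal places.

p₁ = P(outcome | exposed) = 778/1147 = 0.67829
p₀ = P(outcome | unexposed) = 418/3764 = 0.11105
Overall risk P(Y=1) = π·p₁ + (1−π)·p₀ = 0.078×0.67829 + 0.922×0.11105 = 0.1553.
Under exogeneity, PAF = [P(Y=1) − p₀] / P(Y=1).
PAF = (0.1553 − 0.11105) / 0.1553 ≈ 0.2849

PAF ≈ 0.285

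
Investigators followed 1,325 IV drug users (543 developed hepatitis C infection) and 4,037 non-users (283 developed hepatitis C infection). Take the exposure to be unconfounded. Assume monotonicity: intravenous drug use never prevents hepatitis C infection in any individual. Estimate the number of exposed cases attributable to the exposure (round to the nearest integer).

about 450 cases

p₁ = P(outcome | exposed) = 543/1325 = 0.40981
p₀ = P(outcome | unexposed) = 283/4037 = 0.070102
PN = (p₁ − p₀)/p₁ = (0.40981 − 0.070102) / 0.40981 ≈ 0.82894.
Attributable cases ≈ PN × (exposed cases) = 0.82894 × 543 ≈ 450.12.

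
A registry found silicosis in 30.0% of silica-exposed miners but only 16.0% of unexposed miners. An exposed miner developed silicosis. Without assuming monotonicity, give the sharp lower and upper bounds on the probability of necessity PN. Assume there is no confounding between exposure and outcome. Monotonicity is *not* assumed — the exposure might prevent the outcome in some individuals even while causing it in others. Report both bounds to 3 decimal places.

p₁ = 0.3, p₀ = 0.16.
Under exogeneity alone the bounds on PN are max{0,(p₁−p₀)/p₁} ≤ PN ≤ min{1,(1−p₀)/p₁}.
  lower = (p₁ − p₀)/p₁ = 0.14 / 0.3 ≈ 0.4667
  upper = min{1, (1 − p₀)/p₁} = 0.84 / 0.3 ≈ 2.8000 → capped at 1

0.467 ≤ PN ≤ 1.000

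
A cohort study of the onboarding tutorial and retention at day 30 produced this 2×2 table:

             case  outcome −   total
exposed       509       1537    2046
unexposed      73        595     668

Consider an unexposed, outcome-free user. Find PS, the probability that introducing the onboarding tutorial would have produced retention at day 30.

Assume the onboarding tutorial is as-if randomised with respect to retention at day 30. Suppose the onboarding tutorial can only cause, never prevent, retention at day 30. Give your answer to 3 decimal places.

PS ≈ 0.157

p₁ = P(outcome | exposed) = 509/2046 = 0.24878
p₀ = P(outcome | unexposed) = 73/668 = 0.10928
Under exogeneity and monotonicity, PS = (p₁ − p₀)/(1 − p₀).
PS = (0.24878 − 0.10928) / 0.89072 ≈ 0.1566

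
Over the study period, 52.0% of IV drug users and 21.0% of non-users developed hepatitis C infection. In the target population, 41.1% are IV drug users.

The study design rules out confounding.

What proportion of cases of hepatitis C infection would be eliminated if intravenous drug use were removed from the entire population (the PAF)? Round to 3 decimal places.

PAF ≈ 0.378

p₁ = 0.52, p₀ = 0.21.
Overall risk P(Y=1) = π·p₁ + (1−π)·p₀ = 0.411×0.52 + 0.589×0.21 = 0.33741.
Under exogeneity, PAF = [P(Y=1) − p₀] / P(Y=1).
PAF = (0.33741 − 0.21) / 0.33741 ≈ 0.3776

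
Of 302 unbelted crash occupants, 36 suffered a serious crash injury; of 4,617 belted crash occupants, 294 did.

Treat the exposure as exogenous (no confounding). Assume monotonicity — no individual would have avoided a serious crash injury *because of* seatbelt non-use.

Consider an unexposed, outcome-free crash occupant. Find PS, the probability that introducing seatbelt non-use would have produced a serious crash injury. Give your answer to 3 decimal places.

PS ≈ 0.059

p₁ = P(outcome | exposed) = 36/302 = 0.11921
p₀ = P(outcome | unexposed) = 294/4617 = 0.063678
Under exogeneity and monotonicity, PS = (p₁ − p₀) / (1 − p₀).
PS = (0.11921 − 0.063678) / (1 − 0.063678) = 0.055528 / 0.93632 ≈ 0.0593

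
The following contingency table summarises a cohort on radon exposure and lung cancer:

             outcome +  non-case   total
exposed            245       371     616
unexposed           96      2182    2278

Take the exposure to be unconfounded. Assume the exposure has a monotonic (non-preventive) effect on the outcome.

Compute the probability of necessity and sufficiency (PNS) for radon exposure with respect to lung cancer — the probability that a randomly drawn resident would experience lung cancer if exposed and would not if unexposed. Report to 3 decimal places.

p₁ = P(outcome | exposed) = 245/616 = 0.39773
p₀ = P(outcome | unexposed) = 96/2278 = 0.042142
Under exogeneity and monotonicity, PNS = p₁ − p₀.
PNS = 0.39773 − 0.042142 = 0.35559

PNS ≈ 0.356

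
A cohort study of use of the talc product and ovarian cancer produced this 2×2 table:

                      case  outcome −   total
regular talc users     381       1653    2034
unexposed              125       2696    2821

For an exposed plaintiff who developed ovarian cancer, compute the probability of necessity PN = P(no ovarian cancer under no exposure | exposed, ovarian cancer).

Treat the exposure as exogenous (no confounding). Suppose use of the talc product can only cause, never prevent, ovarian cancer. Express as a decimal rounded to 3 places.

p₁ = P(outcome | exposed) = 381/2034 = 0.18732
p₀ = P(outcome | unexposed) = 125/2821 = 0.044311
Under exogeneity and monotonicity, PN = (p₁ − p₀) / p₁.
PN = (0.18732 − 0.044311) / 0.18732 = 0.14301 / 0.18732 ≈ 0.7634

PN ≈ 0.763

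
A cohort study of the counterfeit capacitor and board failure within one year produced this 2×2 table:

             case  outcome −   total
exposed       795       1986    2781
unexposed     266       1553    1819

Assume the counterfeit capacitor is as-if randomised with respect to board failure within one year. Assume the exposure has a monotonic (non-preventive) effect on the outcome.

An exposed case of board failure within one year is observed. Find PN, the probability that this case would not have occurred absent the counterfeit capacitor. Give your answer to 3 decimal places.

p₁ = P(outcome | exposed) = 795/2781 = 0.28587
p₀ = P(outcome | unexposed) = 266/1819 = 0.14623
Under exogeneity and monotonicity, PN = (p₁ − p₀)/p₁.
PN = (0.28587 − 0.14623) / 0.28587 ≈ 0.4885

PN ≈ 0.488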